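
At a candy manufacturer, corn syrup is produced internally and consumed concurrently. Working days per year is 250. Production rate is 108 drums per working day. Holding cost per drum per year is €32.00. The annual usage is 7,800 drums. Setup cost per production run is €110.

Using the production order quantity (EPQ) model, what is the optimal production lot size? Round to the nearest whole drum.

275 drums

Daily demand d = 7,800/250 = 31.200; p = 108; 1 − d/p = 0.71111
EPQ = √(2DS / (H(1 − d/p)))
    = √(2 × 7,800 × 110 / (32 × 0.71111)) ≈ 274.61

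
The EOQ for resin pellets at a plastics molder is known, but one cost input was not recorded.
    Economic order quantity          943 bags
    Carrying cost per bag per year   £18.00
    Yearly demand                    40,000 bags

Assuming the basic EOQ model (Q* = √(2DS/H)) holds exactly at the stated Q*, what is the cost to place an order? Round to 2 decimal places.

EOQ relation: Q² = 2DS/H, so rearrange for the unknown.
S = Q²H / (2D) = 943² × 18 / (2 × 40,000) = 200.0810

£200.08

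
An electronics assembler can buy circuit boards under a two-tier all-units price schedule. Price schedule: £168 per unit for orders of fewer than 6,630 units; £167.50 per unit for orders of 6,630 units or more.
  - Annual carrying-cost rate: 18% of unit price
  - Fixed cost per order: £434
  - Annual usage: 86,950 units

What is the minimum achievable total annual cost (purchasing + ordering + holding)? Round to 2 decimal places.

H₁ = 18%×£168 = £30.2400;  H₂ = 18%×£167.50 = £30.1500
EOQ₁ = √(2×86,950×434/30.2400) = 1,579.81  (< 6,630, feasible at tier 1)
EOQ₂ = √(2×86,950×434/30.1500) = 1,582.16  (< 6,630 → use Q = 6,630 at tier-2 price)
TC(tier 1 (EOQ₁), Q≈1,579.8) = £14,655,373.33
TC(tier 2, Q≈6,630.0) = £14,669,764.00
Minimum at tier 1 (EOQ₁): £14,655,373.33

£14,655,373.33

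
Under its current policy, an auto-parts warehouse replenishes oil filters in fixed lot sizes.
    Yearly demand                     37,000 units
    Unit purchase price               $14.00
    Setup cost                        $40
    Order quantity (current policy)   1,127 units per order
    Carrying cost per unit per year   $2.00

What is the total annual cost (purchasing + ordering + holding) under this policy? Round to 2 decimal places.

$520,440.22

Orders/yr = 37,000/1,127 = 32.831; ordering cost = 32.831 × $40 = $1,313.22
Average inventory = 1,127/2 = 563.5; holding cost = 563.5 × $2 = $1,127.00
Purchase cost = D·C = 37,000 × 14 = $518,000.00
Total = $1,313.22 + $1,127.00 + $518,000.00 = $520,440.22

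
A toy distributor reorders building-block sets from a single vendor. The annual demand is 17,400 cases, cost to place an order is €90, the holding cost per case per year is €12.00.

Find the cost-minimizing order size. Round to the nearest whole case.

511 cases

2DS/H = 2·17,400·90/12 = 261,000.00
EOQ = √261,000.00 ≈ 510.88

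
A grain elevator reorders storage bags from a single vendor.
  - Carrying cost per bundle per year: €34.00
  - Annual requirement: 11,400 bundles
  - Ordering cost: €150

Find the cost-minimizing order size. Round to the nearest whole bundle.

Optimal lot size Q* = (2 × 11,400 × €150 / €34)^½ ≈ 317.16

317 bundles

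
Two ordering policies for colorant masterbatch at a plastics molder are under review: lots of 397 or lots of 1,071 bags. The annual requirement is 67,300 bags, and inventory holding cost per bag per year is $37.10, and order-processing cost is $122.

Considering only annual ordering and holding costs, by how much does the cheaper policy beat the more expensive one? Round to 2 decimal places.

$512.62

TC(Q) = (D/Q)S + (Q/2)H
TC(397) = (67,300/397)×122 + (397/2)×37.1 = $28,045.96
TC(1,071) = (67,300/1,071)×122 + (1,071/2)×37.1 = $27,533.34
Cheaper: Q = 1,071.  Difference = $512.62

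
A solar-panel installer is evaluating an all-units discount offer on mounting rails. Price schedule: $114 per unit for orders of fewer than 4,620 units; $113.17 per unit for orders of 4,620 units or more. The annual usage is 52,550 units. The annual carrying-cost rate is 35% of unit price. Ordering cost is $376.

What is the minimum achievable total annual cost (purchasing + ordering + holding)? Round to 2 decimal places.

H₁ = 35%×$114 = $39.9000;  H₂ = 35%×$113.17 = $39.6095
EOQ₁ = √(2×52,550×376/39.9000) = 995.20  (< 4,620, feasible at tier 1)
EOQ₂ = √(2×52,550×376/39.6095) = 998.84  (< 4,620 → use Q = 4,620 at tier-2 price)
TC(tier 1 (EOQ₁), Q≈995.2) = $6,030,408.34
TC(tier 2, Q≈4,620.0) = $6,042,858.24
Minimum at tier 1 (EOQ₁): $6,030,408.34

$6,030,408.34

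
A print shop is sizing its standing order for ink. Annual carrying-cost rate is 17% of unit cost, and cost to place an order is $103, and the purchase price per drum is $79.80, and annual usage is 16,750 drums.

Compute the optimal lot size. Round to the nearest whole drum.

Holding cost per drum per year: H = 17% × $79.8 = $13.5660
Q* = √(2·D·S / H) = √(2·16,750·103 / 13.566) = √254,349.1 ≈ 504.33

504 drums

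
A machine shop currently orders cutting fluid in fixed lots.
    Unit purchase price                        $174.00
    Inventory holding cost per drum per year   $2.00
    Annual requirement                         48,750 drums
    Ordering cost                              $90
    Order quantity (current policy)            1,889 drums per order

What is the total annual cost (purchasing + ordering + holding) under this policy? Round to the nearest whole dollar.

Ordering: D/Q × S = 48,750/1,889 × $90 = $2,322.66
Holding:  Q/2 × H = 1,889/2 × $2 = $1,889.00
Purchase cost = D·C = 48,750 × 174 = $8,482,500.00
Total = $2,322.66 + $1,889.00 + $8,482,500.00 = $8,486,711.66

$8,486,712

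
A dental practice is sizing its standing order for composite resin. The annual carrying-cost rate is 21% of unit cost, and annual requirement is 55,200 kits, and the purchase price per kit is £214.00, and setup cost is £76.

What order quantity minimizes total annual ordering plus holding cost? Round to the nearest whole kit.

Holding cost per kit per year: H = 21% × £214 = £44.9400
EOQ = √(2DS/H) = √(2 × 55,200 × 76 / 44.94)
    = √(186,702.27) ≈ 432.09

432 kits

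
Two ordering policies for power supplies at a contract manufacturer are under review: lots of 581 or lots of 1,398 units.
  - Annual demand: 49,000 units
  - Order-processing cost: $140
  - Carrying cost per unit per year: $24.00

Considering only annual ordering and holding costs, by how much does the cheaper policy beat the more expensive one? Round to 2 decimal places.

$2,903.78

Annual cost at Q: ordering D·S/Q plus holding Q·H/2.
TC(581) = (49,000/581)×140 + (581/2)×24 = $18,779.23
TC(1,398) = (49,000/1,398)×140 + (1,398/2)×24 = $21,683.01
Cheaper: Q = 581.  Difference = $2,903.78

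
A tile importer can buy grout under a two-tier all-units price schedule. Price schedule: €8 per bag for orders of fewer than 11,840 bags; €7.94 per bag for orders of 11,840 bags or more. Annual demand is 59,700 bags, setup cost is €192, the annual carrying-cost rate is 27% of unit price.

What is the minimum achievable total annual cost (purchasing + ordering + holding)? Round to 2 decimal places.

H₁ = 27%×€8 = €2.1600;  H₂ = 27%×€7.94 = €2.1438
EOQ₁ = √(2×59,700×192/2.1600) = 3,257.81  (< 11,840, feasible at tier 1)
EOQ₂ = √(2×59,700×192/2.1438) = 3,270.10  (< 11,840 → use Q = 11,840 at tier-2 price)
TC(tier 1 (EOQ₁), Q≈3,257.8) = €484,636.87
TC(tier 2, Q≈11,840.0) = €487,677.40
Minimum at tier 1 (EOQ₁): €484,636.87

€484,636.87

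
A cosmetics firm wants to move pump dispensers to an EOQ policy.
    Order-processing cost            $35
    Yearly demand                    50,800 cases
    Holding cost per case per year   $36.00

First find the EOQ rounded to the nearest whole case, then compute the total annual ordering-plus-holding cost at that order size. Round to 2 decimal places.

$11,314.42

Q* = √(2·D·S / H) = √(2·50,800·35 / 36) = √98,777.8 ≈ 314.29 → Q = 314 cases
Ordering: D/Q × S = 50,800/314 × $35 = $5,662.42
Holding:  Q/2 × H = 314/2 × $36 = $5,652.00
Total = $5,662.42 + $5,652.00 = $11,314.42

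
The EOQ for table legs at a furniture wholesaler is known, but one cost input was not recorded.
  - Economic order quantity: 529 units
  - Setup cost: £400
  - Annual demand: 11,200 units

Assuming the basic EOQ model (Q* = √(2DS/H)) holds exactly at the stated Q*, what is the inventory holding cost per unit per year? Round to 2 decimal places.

£32.02

EOQ relation: Q² = 2DS/H, so rearrange for the unknown.
H = 2DS / Q² = 2 × 11,200 × 400 / 529² = 32.0182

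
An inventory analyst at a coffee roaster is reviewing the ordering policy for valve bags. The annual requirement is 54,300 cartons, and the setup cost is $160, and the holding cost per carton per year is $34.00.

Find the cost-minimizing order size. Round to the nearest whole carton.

EOQ = √(2DS/H) = √(2 × 54,300 × 160 / 34)
    = √(511,058.82) ≈ 714.88

715 cartons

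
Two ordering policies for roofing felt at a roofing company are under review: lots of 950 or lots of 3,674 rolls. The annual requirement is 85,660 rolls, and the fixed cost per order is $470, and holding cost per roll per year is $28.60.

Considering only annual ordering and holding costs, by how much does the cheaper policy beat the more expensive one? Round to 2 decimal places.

For each Q, cost = (D/Q)·S + (Q/2)·H.
TC(950) = (85,660/950)×470 + (950/2)×28.6 = $55,964.16
TC(3,674) = (85,660/3,674)×470 + (3,674/2)×28.6 = $63,496.34
|ΔTC| = |$55,964.16 − $63,496.34| = $7,532.18

$7,532.18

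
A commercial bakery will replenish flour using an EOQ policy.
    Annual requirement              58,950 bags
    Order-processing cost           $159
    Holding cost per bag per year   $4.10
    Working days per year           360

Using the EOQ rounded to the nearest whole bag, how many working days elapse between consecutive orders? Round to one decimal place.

Q* = √(2·D·S / H) = √(2·58,950·159 / 4.1) = √4,572,219.5 ≈ 2,138.27 → Q = 2,138 bags
T = Q/D × 360 days = 2,138/58,950 × 360 = 13.056 days

13.1 days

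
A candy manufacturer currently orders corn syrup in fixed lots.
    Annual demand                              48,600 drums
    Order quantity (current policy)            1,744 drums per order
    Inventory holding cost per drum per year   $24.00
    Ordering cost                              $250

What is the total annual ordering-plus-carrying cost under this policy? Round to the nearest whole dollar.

Orders/yr = 48,600/1,744 = 27.867; ordering cost = 27.867 × $250 = $6,966.74
Average inventory = 1,744/2 = 872; holding cost = 872 × $24 = $20,928.00
Total = $6,966.74 + $20,928.00 = $27,894.74

$27,895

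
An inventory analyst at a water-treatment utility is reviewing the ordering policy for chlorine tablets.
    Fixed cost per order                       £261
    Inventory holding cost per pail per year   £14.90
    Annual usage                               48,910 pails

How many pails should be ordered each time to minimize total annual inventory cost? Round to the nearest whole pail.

2DS/H = 2·48,910·261/14.9 = 1,713,491.28
EOQ = √1,713,491.28 ≈ 1,309.00

1,309 pails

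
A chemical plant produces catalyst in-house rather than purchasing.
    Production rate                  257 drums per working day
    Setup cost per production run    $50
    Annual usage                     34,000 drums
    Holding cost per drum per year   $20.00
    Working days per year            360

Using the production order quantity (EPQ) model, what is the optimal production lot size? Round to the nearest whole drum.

d = 34,000/360 = 94.4444 drums/day;  effective holding cost H(1 − d/p) = 20·(1 − 94.4444/257) = 12.65024
Q* = √(2DS / H_eff) = √(2·34,000·50 / 12.65024) ≈ 518.43

518 drums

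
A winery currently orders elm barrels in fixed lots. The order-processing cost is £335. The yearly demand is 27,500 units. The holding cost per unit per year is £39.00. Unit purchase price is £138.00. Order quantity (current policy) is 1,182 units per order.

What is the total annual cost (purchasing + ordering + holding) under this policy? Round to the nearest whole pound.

£3,825,843

Annual ordering cost = (D/Q)·S = (27,500/1,182) × 335 = £7,793.99
Annual holding cost  = (Q/2)·H = (1,182/2) × 39 = £23,049.00
Purchase cost = D·C = 27,500 × 138 = £3,795,000.00
Total = £7,793.99 + £23,049.00 + £3,795,000.00 = £3,825,842.99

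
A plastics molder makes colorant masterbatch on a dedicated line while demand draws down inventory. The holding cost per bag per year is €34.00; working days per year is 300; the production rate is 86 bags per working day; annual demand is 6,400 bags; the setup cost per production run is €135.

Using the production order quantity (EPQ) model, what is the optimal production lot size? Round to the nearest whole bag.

260 bags

Daily demand d = 6,400/300 = 21.333; p = 86; 1 − d/p = 0.75194
EPQ = √(2DS / (H(1 − d/p)))
    = √(2 × 6,400 × 135 / (34 × 0.75194)) ≈ 259.98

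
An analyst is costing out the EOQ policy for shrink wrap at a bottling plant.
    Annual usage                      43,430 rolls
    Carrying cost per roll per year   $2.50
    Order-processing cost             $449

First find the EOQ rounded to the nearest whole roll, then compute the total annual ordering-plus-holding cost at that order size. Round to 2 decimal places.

$9,874.23

EOQ = √(2DS/H) = √(2 × 43,430 × 449 / 2.5)
    = √(15,600,056.00) ≈ 3,949.69 → Q = 3,950 rolls
Ordering: D/Q × S = 43,430/3,950 × $449 = $4,936.73
Holding:  Q/2 × H = 3,950/2 × $2.5 = $4,937.50
Total = $4,936.73 + $4,937.50 = $9,874.23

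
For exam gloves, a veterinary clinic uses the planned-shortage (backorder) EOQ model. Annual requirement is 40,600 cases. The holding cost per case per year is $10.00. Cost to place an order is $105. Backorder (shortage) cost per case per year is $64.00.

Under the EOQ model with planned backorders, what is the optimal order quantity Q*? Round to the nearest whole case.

Q* = √(2DS/H) · √((H + b)/b)
   = √(2 × 40,600 × 105 / 10) · √((10 + 64) / 64)
   = 923.363 × 1.0753 ≈ 992.88

993 cases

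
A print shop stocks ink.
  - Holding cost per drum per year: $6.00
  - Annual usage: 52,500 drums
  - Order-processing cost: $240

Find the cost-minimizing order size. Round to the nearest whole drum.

EOQ = √(2DS/H) = √(2 × 52,500 × 240 / 6)
    = √(4,200,000.00) ≈ 2,049.39

2,049 drums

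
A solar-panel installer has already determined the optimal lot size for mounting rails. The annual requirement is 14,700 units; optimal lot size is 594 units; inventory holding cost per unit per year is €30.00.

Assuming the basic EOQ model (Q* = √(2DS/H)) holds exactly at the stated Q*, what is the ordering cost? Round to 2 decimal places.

Since Q* = (2DS/H)^½, squaring gives Q*²·H = 2DS.
S = Q²H / (2D) = 594² × 30 / (2 × 14,700) = 360.0367

€360.04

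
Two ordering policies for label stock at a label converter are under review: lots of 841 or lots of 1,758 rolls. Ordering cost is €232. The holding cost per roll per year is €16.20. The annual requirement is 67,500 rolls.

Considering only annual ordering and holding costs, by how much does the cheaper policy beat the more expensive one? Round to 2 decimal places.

€2,285.14

Annual cost at Q: ordering D·S/Q plus holding Q·H/2.
TC(841) = (67,500/841)×232 + (841/2)×16.2 = €25,432.79
TC(1,758) = (67,500/1,758)×232 + (1,758/2)×16.2 = €23,147.65
|ΔTC| = |€25,432.79 − €23,147.65| = €2,285.14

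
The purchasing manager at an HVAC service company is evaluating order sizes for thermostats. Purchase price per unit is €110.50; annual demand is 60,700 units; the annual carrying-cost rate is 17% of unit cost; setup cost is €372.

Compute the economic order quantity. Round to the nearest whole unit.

Holding cost per unit per year: H = 17% × €110.5 = €18.7850
Q* = √(2·D·S / H) = √(2·60,700·372 / 18.785) = √2,404,088.4 ≈ 1,550.51

1,551 units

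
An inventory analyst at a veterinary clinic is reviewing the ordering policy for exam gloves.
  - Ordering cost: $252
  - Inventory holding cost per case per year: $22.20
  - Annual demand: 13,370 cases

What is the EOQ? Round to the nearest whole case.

551 cases

Q* = √(2·D·S / H) = √(2·13,370·252 / 22.2) = √303,535.1 ≈ 550.94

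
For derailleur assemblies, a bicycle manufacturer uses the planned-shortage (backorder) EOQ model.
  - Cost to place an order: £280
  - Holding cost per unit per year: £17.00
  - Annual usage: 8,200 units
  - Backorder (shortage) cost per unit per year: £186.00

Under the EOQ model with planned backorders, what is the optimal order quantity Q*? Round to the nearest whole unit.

543 units

Q* = √(2DS/H) · √((H + b)/b)
   = √(2 × 8,200 × 280 / 17) · √((17 + 186) / 186)
   = 519.728 × 1.0447 ≈ 542.96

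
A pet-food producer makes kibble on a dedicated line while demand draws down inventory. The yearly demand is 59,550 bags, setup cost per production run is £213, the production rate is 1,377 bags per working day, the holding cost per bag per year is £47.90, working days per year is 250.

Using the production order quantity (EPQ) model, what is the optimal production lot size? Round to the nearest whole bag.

800 bags

d = 59,550/250 = 238.2000 bags/day;  effective holding cost H(1 − d/p) = 47.9·(1 − 238.2000/1377) = 39.61403
Q* = √(2DS / H_eff) = √(2·59,550·213 / 39.61403) ≈ 800.24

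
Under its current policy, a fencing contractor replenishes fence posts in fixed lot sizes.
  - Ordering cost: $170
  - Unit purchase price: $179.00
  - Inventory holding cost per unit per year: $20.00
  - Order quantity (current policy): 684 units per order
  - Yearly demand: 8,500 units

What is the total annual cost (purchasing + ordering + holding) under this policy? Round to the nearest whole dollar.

$1,530,453

Annual ordering cost = (D/Q)·S = (8,500/684) × 170 = $2,112.57
Annual holding cost  = (Q/2)·H = (684/2) × 20 = $6,840.00
Purchase cost = D·C = 8,500 × 179 = $1,521,500.00
Total = $2,112.57 + $6,840.00 + $1,521,500.00 = $1,530,452.57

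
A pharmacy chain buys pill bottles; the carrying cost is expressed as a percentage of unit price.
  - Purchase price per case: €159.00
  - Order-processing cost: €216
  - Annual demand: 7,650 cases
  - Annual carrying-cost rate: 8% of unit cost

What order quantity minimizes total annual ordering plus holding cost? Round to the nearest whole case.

H = i·C = 0.08 × €159 = €12.7200 per case-year
EOQ = √(2DS/H) = √(2 × 7,650 × 216 / 12.72)
    = √(259,811.32) ≈ 509.72

510 cases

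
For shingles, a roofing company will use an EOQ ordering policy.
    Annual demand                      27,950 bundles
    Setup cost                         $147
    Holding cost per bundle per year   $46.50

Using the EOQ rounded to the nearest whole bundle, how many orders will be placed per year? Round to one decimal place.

66.5 orders per year

2DS/H = 2·27,950·147/46.5 = 176,716.13
EOQ = √176,716.13 ≈ 420.38 → Q = 420
Orders per year = D/Q = 27,950 / 420 = 66.548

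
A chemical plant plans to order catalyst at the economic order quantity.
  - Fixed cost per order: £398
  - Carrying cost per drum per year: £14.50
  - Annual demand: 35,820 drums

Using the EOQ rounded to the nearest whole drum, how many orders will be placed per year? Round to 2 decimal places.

2DS/H = 2·35,820·398/14.5 = 1,966,394.48
EOQ = √1,966,394.48 ≈ 1,402.28 → Q = 1,402
N = D/Q = 35,820/1,402 ≈ 25.549 orders/yr

25.55 orders per year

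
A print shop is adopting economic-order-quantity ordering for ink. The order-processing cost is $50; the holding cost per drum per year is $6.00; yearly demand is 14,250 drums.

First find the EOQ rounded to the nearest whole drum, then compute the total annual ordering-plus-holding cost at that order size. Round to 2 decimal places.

2DS/H = 2·14,250·50/6 = 237,500.00
EOQ = √237,500.00 ≈ 487.34 → Q = 487 drums
Ordering: D/Q × S = 14,250/487 × $50 = $1,463.04
Holding:  Q/2 × H = 487/2 × $6 = $1,461.00
Total = $1,463.04 + $1,461.00 = $2,924.04

$2,924.04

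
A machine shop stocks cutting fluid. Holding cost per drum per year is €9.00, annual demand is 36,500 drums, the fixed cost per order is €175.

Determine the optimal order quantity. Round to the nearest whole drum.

1,191 drums

2DS/H = 2·36,500·175/9 = 1,419,444.44
EOQ = √1,419,444.44 ≈ 1,191.40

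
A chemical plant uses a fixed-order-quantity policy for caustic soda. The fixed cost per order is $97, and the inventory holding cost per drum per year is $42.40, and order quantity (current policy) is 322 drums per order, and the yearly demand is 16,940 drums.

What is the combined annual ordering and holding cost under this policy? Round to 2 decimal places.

Ordering: D/Q × S = 16,940/322 × $97 = $5,103.04
Holding:  Q/2 × H = 322/2 × $42.4 = $6,826.40
Total = $5,103.04 + $6,826.40 = $11,929.44

$11,929.44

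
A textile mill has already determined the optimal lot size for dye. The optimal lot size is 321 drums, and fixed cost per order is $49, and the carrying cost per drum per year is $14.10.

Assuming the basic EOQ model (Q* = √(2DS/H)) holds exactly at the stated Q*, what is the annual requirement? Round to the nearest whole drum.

Since Q* = (2DS/H)^½, squaring gives Q*²·H = 2DS.
D = Q²H / (2S) = 321² × 14.1 / (2 × 49) = 14,825.29

14,825 drums per year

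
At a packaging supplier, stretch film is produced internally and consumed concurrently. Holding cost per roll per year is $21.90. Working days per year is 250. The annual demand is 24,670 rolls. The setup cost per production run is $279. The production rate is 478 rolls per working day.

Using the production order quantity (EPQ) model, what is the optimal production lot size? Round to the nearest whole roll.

d = 24,670/250 = 98.6800 rolls/day;  effective holding cost H(1 − d/p) = 21.9·(1 − 98.6800/478) = 17.37889
Q* = √(2DS / H_eff) = √(2·24,670·279 / 17.37889) ≈ 890.00

890 rolls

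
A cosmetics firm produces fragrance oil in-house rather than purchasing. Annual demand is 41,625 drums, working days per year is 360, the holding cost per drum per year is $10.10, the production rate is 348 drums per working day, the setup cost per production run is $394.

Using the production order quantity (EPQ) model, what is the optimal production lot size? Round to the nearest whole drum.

d = 41,625/360 = 115.6250 drums/day;  effective holding cost H(1 − d/p) = 10.1·(1 − 115.6250/348) = 6.74422
Q* = √(2DS / H_eff) = √(2·41,625·394 / 6.74422) ≈ 2,205.33

2,205 drums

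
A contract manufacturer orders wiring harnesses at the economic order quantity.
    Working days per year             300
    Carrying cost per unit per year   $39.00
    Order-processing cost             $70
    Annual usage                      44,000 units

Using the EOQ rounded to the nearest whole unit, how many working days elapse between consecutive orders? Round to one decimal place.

2.7 days

2DS/H = 2·44,000·70/39 = 157,948.72
EOQ = √157,948.72 ≈ 397.43 → Q = 397 units
T = Q/D × 300 days = 397/44,000 × 300 = 2.707 days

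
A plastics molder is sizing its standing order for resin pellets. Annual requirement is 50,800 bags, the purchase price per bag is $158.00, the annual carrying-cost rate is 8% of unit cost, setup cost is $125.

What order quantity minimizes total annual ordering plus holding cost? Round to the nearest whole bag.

Holding cost per bag per year: H = 8% × $158 = $12.6400
2DS/H = 2·50,800·125/12.64 = 1,004,746.84
EOQ = √1,004,746.84 ≈ 1,002.37

1,002 bags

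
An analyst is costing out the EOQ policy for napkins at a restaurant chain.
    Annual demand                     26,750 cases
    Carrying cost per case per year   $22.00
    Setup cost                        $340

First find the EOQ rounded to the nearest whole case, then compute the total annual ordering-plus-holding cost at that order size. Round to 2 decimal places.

$20,004.50

Optimal lot size Q* = (2 × 26,750 × $340 / $22)^½ ≈ 909.30 → Q = 909 cases
Annual ordering cost = (D/Q)·S = (26,750/909) × 340 = $10,005.50
Annual holding cost  = (Q/2)·H = (909/2) × 22 = $9,999.00
Total = $10,005.50 + $9,999.00 = $20,004.50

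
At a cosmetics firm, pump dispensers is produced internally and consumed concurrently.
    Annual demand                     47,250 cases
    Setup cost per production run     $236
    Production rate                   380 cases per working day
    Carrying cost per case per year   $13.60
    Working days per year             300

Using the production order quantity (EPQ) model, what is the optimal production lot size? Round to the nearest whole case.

Daily demand d = 47,250/300 = 157.500; p = 380; 1 − d/p = 0.58553
EPQ = √(2DS / (H(1 − d/p)))
    = √(2 × 47,250 × 236 / (13.6 × 0.58553)) ≈ 1,673.51

1,674 cases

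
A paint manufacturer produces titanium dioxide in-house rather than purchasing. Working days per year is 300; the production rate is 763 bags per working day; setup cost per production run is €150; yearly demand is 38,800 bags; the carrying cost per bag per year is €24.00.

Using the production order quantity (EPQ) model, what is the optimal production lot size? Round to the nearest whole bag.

Daily demand d = 38,800/300 = 129.333; p = 763; 1 − d/p = 0.83049
EPQ = √(2DS / (H(1 − d/p)))
    = √(2 × 38,800 × 150 / (24 × 0.83049)) ≈ 764.19

764 bags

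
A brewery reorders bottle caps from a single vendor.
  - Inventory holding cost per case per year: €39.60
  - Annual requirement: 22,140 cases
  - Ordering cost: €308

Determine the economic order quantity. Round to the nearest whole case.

587 cases

Optimal lot size Q* = (2 × 22,140 × €308 / €39.6)^½ ≈ 586.86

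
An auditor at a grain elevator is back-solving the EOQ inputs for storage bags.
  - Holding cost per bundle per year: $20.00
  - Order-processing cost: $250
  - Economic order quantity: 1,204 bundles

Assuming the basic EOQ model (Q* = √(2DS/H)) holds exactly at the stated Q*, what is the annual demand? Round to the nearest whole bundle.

57,985 bundles per year

EOQ relation: Q² = 2DS/H, so rearrange for the unknown.
D = Q²H / (2S) = 1,204² × 20 / (2 × 250) = 57,984.64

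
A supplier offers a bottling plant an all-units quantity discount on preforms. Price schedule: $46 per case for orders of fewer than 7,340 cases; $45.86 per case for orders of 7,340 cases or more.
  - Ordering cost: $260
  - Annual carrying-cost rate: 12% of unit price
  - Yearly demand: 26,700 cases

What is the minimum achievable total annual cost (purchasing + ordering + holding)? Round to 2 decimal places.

H₁ = 12%×$46 = $5.5200;  H₂ = 12%×$45.86 = $5.5032
EOQ₁ = √(2×26,700×260/5.5200) = 1,585.94  (< 7,340, feasible at tier 1)
EOQ₂ = √(2×26,700×260/5.5032) = 1,588.36  (< 7,340 → use Q = 7,340 at tier-2 price)
TC(tier 1 (EOQ₁), Q≈1,585.9) = $1,236,954.41
TC(tier 2, Q≈7,340.0) = $1,245,604.52
Minimum at tier 1 (EOQ₁): $1,236,954.41

$1,236,954.41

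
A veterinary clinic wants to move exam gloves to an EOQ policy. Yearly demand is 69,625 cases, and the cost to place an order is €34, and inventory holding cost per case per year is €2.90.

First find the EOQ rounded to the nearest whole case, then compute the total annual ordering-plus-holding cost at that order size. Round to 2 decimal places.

€3,705.41

Optimal lot size Q* = (2 × 69,625 × €34 / €2.9)^½ ≈ 1,277.73 → Q = 1,278 cases
Annual ordering cost = (D/Q)·S = (69,625/1,278) × 34 = €1,852.31
Annual holding cost  = (Q/2)·H = (1,278/2) × 2.9 = €1,853.10
Total = €1,852.31 + €1,853.10 = €3,705.41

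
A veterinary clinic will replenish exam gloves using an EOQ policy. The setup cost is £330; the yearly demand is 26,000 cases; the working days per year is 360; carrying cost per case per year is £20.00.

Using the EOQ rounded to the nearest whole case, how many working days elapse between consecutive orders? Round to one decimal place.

12.8 days

EOQ = √(2DS/H) = √(2 × 26,000 × 330 / 20)
    = √(858,000.00) ≈ 926.28 → Q = 926 cases
Days between orders = 360 / (D/Q) = 360 / 28.078 ≈ 12.822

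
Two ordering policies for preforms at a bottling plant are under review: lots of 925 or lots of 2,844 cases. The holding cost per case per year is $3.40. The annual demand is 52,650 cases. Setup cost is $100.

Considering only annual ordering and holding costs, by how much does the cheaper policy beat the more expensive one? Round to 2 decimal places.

TC(Q) = (D/Q)S + (Q/2)H
TC(925) = (52,650/925)×100 + (925/2)×3.4 = $7,264.39
TC(2,844) = (52,650/2,844)×100 + (2,844/2)×3.4 = $6,686.07
Lots of 2,844 are cheaper by $578.33.

$578.33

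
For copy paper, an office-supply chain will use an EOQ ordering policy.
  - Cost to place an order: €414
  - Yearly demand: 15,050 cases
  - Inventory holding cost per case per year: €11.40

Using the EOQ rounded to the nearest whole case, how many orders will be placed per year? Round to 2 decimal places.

14.39 orders per year

2DS/H = 2·15,050·414/11.4 = 1,093,105.26
EOQ = √1,093,105.26 ≈ 1,045.52 → Q = 1,046
N = D/Q = 15,050/1,046 ≈ 14.388 orders/yr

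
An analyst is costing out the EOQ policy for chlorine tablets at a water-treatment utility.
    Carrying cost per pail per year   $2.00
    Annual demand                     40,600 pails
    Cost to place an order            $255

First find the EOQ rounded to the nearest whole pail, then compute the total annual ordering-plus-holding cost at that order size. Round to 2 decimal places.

Q* = √(2·D·S / H) = √(2·40,600·255 / 2) = √10,353,000.0 ≈ 3,217.61 → Q = 3,218 pails
Orders/yr = 40,600/3,218 = 12.617; ordering cost = 12.617 × $255 = $3,217.22
Average inventory = 3,218/2 = 1609; holding cost = 1609 × $2 = $3,218.00
Total = $3,217.22 + $3,218.00 = $6,435.22

$6,435.22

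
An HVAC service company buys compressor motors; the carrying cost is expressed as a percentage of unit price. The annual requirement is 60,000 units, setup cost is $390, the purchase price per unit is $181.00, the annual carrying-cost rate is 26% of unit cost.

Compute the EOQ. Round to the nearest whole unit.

Carrying cost H = $181 × 26% = $47.0600/unit/yr
Q* = √(2·D·S / H) = √(2·60,000·390 / 47.06) = √994,475.1 ≈ 997.23

997 units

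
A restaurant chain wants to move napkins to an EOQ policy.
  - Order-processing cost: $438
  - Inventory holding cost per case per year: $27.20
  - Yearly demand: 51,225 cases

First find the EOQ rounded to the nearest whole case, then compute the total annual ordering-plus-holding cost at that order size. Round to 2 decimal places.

$34,936.35

Q* = √(2·D·S / H) = √(2·51,225·438 / 27.2) = √1,649,746.3 ≈ 1,284.42 → Q = 1,284 cases
Annual ordering cost = (D/Q)·S = (51,225/1,284) × 438 = $17,473.95
Annual holding cost  = (Q/2)·H = (1,284/2) × 27.2 = $17,462.40
Total = $17,473.95 + $17,462.40 = $34,936.35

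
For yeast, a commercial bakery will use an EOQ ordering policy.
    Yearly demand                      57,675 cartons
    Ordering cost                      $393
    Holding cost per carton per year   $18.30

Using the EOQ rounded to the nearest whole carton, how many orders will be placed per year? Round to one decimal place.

EOQ = √(2DS/H) = √(2 × 57,675 × 393 / 18.3)
    = √(2,477,188.52) ≈ 1,573.91 → Q = 1,574
N = D/Q = 57,675/1,574 ≈ 36.642 orders/yr

36.6 orders per year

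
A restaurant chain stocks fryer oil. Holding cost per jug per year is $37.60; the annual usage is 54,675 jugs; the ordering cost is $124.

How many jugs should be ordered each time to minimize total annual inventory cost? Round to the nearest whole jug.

601 jugs

2DS/H = 2·54,675·124/37.6 = 360,622.34
EOQ = √360,622.34 ≈ 600.52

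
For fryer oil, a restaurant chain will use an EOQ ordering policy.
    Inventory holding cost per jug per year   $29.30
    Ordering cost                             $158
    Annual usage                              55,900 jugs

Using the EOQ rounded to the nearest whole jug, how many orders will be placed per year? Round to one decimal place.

EOQ = √(2DS/H) = √(2 × 55,900 × 158 / 29.3)
    = √(602,880.55) ≈ 776.45 → Q = 776
Orders per year = D/Q = 55,900 / 776 = 72.036

72.0 orders per year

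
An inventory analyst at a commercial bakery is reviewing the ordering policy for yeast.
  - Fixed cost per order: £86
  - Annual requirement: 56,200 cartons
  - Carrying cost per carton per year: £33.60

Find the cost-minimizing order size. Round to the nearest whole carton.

536 cartons

2DS/H = 2·56,200·86/33.6 = 287,690.48
EOQ = √287,690.48 ≈ 536.37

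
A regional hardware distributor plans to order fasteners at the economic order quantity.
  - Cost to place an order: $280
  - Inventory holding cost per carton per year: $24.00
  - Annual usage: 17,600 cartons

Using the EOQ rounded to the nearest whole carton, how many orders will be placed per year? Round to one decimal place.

27.5 orders per year

Optimal lot size Q* = (2 × 17,600 × $280 / $24)^½ ≈ 640.83 → Q = 641
Orders per year = D/Q = 17,600 / 641 = 27.457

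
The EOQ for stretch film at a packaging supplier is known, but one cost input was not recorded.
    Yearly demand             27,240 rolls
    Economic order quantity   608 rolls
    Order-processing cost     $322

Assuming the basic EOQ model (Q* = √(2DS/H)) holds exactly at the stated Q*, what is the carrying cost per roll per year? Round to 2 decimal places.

$47.46

From Q* = √(2DS/H) ⇒ Q*² = 2DS/H.
H = 2DS / Q² = 2 × 27,240 × 322 / 608² = 47.4554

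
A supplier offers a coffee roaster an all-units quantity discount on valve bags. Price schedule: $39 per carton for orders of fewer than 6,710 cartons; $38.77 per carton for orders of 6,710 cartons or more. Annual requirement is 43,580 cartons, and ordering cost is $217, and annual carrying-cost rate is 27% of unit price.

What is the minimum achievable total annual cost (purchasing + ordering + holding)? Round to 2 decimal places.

H₁ = 27%×$39 = $10.5300;  H₂ = 27%×$38.77 = $10.4679
EOQ₁ = √(2×43,580×217/10.5300) = 1,340.21  (< 6,710, feasible at tier 1)
EOQ₂ = √(2×43,580×217/10.4679) = 1,344.18  (< 6,710 → use Q = 6,710 at tier-2 price)
TC(tier 1 (EOQ₁), Q≈1,340.2) = $1,713,732.46
TC(tier 2, Q≈6,710.0) = $1,726,125.77
Minimum at tier 1 (EOQ₁): $1,713,732.46

$1,713,732.46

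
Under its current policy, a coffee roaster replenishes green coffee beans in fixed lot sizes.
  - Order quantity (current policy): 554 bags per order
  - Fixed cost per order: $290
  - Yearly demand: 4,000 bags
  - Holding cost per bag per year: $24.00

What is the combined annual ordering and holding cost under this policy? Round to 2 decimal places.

Annual ordering cost = (D/Q)·S = (4,000/554) × 290 = $2,093.86
Annual holding cost  = (Q/2)·H = (554/2) × 24 = $6,648.00
Total = $2,093.86 + $6,648.00 = $8,741.86

$8,741.86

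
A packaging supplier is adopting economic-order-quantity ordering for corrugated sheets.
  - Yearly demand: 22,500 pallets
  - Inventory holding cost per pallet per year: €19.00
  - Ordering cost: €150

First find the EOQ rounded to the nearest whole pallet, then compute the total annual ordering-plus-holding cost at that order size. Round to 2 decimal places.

EOQ = √(2DS/H) = √(2 × 22,500 × 150 / 19)
    = √(355,263.16) ≈ 596.04 → Q = 596 pallets
Annual ordering cost = (D/Q)·S = (22,500/596) × 150 = €5,662.75
Annual holding cost  = (Q/2)·H = (596/2) × 19 = €5,662.00
Total = €5,662.75 + €5,662.00 = €11,324.75

€11,324.75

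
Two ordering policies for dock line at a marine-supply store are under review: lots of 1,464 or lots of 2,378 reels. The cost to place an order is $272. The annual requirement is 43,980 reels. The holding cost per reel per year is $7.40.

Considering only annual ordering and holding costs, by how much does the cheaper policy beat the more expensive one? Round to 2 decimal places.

TC(Q) = (D/Q)S + (Q/2)H
TC(1,464) = (43,980/1,464)×272 + (1,464/2)×7.4 = $13,587.95
TC(2,378) = (43,980/2,378)×272 + (2,378/2)×7.4 = $13,829.11
|ΔTC| = |$13,587.95 − $13,829.11| = $241.17

$241.17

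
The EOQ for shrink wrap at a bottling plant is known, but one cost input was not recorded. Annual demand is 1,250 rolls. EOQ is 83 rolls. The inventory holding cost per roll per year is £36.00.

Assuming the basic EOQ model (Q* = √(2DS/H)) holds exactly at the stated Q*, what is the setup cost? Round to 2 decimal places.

£99.20

EOQ relation: Q² = 2DS/H, so rearrange for the unknown.
S = Q²H / (2D) = 83² × 36 / (2 × 1,250) = 99.2016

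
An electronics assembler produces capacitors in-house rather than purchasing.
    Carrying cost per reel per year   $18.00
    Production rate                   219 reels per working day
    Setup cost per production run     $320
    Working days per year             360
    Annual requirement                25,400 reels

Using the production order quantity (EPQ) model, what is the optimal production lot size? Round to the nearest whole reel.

Daily demand d = 25,400/360 = 70.556; p = 219; 1 − d/p = 0.67783
EPQ = √(2DS / (H(1 − d/p)))
    = √(2 × 25,400 × 320 / (18 × 0.67783)) ≈ 1,154.28

1,154 reels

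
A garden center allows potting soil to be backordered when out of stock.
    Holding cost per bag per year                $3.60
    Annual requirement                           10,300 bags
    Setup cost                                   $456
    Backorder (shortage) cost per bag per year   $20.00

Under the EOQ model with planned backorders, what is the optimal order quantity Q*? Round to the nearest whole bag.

1,755 bags

Basic EOQ = √(2·10,300·456/3.6) = 1,615.343
Backorder adjustment √((H+b)/b) = √((3.6+20)/20) = 1.0863
Q* = 1,615.343 × 1.0863 ≈ 1,754.71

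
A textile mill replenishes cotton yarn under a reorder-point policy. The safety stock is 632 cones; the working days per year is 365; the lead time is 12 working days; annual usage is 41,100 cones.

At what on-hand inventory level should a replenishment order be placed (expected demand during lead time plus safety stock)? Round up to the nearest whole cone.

1,984 cones

Daily demand d = 41,100 / 365 = 112.603 cones/day
Demand during lead time = 112.603 × 12 = 1,351.23
Reorder point = 1,351.23 + 632 = 1,983.23 → round up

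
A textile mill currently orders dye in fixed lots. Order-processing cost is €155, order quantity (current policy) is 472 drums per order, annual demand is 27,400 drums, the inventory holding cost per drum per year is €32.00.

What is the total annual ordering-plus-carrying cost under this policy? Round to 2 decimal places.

€16,549.88

Orders/yr = 27,400/472 = 58.051; ordering cost = 58.051 × €155 = €8,997.88
Average inventory = 472/2 = 236; holding cost = 236 × €32 = €7,552.00
Total = €8,997.88 + €7,552.00 = €16,549.88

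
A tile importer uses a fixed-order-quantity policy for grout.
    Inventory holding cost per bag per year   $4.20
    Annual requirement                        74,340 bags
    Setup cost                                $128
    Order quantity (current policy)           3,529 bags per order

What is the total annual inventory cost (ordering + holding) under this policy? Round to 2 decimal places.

$10,107.28

Ordering: D/Q × S = 74,340/3,529 × $128 = $2,696.38
Holding:  Q/2 × H = 3,529/2 × $4.2 = $7,410.90
Total = $2,696.38 + $7,410.90 = $10,107.28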